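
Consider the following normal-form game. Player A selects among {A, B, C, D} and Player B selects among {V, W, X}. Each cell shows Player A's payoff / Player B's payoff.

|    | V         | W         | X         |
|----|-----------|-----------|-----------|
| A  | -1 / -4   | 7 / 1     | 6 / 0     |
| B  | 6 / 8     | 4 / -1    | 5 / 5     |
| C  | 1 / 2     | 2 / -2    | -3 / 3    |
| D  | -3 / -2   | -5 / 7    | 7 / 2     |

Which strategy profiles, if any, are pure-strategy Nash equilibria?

(A, W) and (B, V)

Check mutual best responses: a cell is a NE iff neither player can gain by unilaterally deviating.
Player A's best responses — vs V: B (payoff 6); vs W: A (payoff 7); vs X: D (payoff 7).
Player B's best responses — vs A: W (payoff 1); vs B: V (payoff 8); vs C: X (payoff 3); vs D: W (payoff 7).
Mutual best responses occur at (A, W) and (B, V); at each, neither player gains by switching.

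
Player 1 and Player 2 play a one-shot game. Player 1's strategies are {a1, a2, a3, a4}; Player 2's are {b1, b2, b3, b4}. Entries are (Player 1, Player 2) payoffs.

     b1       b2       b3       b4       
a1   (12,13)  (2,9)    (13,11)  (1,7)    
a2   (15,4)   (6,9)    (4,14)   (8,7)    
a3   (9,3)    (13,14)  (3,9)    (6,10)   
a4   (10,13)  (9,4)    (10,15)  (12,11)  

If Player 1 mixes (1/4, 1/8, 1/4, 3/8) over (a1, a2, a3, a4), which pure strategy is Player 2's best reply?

b3

Compute Player 2's expected payoff from each pure strategy against the given mix.
b1: (1/4)·13 + (1/8)·4 + (1/4)·3 + (3/8)·13 = 75/8
b2: (1/4)·9 + (1/8)·9 + (1/4)·14 + (3/8)·4 = 67/8
b3: (1/4)·11 + (1/8)·14 + (1/4)·9 + (3/8)·15 = 99/8
b4: (1/4)·7 + (1/8)·7 + (1/4)·10 + (3/8)·11 = 37/4
Highest expected payoff is 99/8, from b3.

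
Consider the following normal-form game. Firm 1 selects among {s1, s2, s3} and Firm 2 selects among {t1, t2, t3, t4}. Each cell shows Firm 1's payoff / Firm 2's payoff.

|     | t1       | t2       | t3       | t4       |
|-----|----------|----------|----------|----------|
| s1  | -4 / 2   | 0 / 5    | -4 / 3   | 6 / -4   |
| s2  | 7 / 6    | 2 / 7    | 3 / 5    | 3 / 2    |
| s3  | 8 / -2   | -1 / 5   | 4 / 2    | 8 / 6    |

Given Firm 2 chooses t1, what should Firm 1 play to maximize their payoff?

With Firm 2 fixed at t1, Firm 1's payoffs are: s1 → -4, s2 → 7, s3 → 8.
The maximum is 8, achieved by s3.

s3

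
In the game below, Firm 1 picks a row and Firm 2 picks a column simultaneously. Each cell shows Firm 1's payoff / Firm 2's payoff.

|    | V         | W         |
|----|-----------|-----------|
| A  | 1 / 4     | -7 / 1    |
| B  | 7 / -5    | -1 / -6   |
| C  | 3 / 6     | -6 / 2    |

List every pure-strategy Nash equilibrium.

A profile is a Nash equilibrium when each player is best-responding to the other.
Firm 1's best responses — vs V: B (payoff 7); vs W: B (payoff -1).
Firm 2's best responses — vs A: V (payoff 4); vs B: V (payoff -5); vs C: V (payoff 6).
The only mutual best response is (B, V); neither player gains by switching there.

(B, V)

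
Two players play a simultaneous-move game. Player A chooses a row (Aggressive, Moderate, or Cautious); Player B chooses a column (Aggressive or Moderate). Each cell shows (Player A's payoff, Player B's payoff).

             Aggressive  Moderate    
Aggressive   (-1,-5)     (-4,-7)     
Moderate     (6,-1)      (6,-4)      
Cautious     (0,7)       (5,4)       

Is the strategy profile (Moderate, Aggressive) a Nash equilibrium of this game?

Holding Player B at Aggressive: Player A gets 6 from Moderate, versus -1 from Aggressive, 0 from Cautious. No profitable deviation for Player A.
Holding Player A at Moderate: Player B gets -1 from Aggressive, versus -4 from Moderate. No profitable deviation for Player B either.

Yes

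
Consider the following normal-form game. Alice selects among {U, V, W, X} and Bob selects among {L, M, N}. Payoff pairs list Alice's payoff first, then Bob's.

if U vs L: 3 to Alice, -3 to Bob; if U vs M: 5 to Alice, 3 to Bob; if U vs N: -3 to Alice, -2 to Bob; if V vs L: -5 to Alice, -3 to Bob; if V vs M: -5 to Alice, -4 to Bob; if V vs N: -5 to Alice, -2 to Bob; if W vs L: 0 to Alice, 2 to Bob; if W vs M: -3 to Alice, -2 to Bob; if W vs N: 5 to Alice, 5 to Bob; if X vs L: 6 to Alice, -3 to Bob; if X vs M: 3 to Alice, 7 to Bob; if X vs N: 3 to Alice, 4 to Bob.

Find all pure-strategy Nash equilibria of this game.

(U, M) and (W, N)

Check mutual best responses: a cell is a NE iff neither player can gain by unilaterally deviating.
Alice's best responses — vs L: X (payoff 6); vs M: U (payoff 5); vs N: W (payoff 5).
Bob's best responses — vs U: M (payoff 3); vs V: N (payoff -2); vs W: N (payoff 5); vs X: M (payoff 7).
Mutual best responses occur at (U, M) and (W, N); at each, neither player gains by switching.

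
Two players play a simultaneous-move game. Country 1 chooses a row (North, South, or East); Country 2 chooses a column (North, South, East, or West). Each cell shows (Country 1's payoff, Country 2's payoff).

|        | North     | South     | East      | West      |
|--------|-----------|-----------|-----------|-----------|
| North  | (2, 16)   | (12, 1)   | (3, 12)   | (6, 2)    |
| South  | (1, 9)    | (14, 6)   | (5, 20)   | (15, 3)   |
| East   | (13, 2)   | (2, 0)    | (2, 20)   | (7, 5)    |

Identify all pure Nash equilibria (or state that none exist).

(South, East)

A profile is a Nash equilibrium when each player is best-responding to the other.
Country 1's best responses — vs North: East (payoff 13); vs South: South (payoff 14); vs East: South (payoff 5); vs West: South (payoff 15).
Country 2's best responses — vs North: North (payoff 16); vs South: East (payoff 20); vs East: East (payoff 20).
The only mutual best response is (South, East); neither player gains by switching there.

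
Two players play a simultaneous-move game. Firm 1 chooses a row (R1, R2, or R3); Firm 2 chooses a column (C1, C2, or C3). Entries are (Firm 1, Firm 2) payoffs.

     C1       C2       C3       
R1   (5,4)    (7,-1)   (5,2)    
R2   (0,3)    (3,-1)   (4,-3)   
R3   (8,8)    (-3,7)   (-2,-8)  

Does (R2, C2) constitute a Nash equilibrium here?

Holding Firm 2 at C2: Firm 1 gets 3 from R2 but could get 7 by switching to R1. Firm 1 has a profitable deviation.

No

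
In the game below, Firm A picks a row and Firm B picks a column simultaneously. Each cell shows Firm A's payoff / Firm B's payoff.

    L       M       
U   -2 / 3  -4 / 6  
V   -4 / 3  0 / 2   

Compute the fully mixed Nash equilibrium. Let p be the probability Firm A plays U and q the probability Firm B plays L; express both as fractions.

In a mixed NE each player is indifferent between their pure strategies, so the opponent's mix sets the indifference.
Firm B indifferent between L and M: p·3 + (1−p)·3 = p·6 + (1−p)·2 ⟹ 3 + 0p = 2 + 4p ⟹ p = 1/4.
Firm A indifferent between U and V: q·(-2) + (1−q)·(-4) = q·(-4) + (1−q)·0 ⟹ (-4) + 2q = 0 + (-4)q ⟹ q = 2/3.

p = 1/4, q = 2/3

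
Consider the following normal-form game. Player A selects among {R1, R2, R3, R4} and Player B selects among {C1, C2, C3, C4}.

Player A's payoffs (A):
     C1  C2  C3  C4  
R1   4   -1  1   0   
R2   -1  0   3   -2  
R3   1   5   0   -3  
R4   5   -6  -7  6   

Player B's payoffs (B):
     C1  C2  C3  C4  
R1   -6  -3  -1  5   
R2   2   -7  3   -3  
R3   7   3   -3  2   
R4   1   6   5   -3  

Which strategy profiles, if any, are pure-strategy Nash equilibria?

Find each player's best response to every opponent strategy; NE are the intersections.
Player A's best responses — vs C1: R4 (payoff 5); vs C2: R3 (payoff 5); vs C3: R2 (payoff 3); vs C4: R4 (payoff 6).
Player B's best responses — vs R1: C4 (payoff 5); vs R2: C3 (payoff 3); vs R3: C1 (payoff 7); vs R4: C2 (payoff 6).
The only mutual best response is (R2, C3); neither player gains by switching there.

(R2, C3)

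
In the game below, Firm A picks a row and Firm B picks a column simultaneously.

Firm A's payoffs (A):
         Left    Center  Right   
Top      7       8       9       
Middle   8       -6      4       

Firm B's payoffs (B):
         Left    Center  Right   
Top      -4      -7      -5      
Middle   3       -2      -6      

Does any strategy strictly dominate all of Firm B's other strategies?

Left

Check whether one of Firm B's strategies beats all alternatives regardless of what the opponent does.
Left strictly dominates: vs Top: -4 > each of {-7, -5}; vs Middle: 3 > each of {-2, -6}.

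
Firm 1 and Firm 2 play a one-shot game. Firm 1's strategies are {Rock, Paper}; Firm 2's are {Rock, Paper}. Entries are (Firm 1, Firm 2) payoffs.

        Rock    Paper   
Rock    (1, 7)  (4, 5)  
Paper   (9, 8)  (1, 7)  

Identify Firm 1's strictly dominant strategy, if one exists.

Check whether one of Firm 1's strategies beats all alternatives regardless of what the opponent does.
Rock is not dominant: against Rock, Paper gives 9 > 1.
Paper is not dominant: against Paper, Rock gives 4 > 1.
No single strategy is best against every opponent action.

No strictly dominant strategy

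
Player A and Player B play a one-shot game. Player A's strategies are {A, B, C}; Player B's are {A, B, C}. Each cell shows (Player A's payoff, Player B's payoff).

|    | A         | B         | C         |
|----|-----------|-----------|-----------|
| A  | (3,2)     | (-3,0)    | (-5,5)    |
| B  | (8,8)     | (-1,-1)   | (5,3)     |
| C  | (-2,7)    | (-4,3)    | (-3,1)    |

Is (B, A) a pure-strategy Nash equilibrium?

Holding Player B at A: Player A gets 8 from B, versus 3 from A, -2 from C. No profitable deviation for Player A.
Holding Player A at B: Player B gets 8 from A, versus -1 from B, 3 from C. No profitable deviation for Player B either.

Yes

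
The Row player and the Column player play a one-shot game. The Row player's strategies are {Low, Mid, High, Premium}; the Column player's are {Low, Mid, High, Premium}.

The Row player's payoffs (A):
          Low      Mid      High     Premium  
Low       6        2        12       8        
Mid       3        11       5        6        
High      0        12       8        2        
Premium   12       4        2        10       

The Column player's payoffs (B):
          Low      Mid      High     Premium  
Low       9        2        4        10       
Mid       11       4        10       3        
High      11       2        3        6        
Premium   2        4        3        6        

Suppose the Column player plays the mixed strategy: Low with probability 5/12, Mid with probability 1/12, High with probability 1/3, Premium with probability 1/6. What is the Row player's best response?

Low

The Row player's best reply maximizes expected payoff against the mix.
Low: (5/12)·6 + (1/12)·2 + (1/3)·12 + (1/6)·8 = 8
Mid: (5/12)·3 + (1/12)·11 + (1/3)·5 + (1/6)·6 = 29/6
High: (5/12)·0 + (1/12)·12 + (1/3)·8 + (1/6)·2 = 4
Premium: (5/12)·12 + (1/12)·4 + (1/3)·2 + (1/6)·10 = 23/3
Highest expected payoff is 8, from Low.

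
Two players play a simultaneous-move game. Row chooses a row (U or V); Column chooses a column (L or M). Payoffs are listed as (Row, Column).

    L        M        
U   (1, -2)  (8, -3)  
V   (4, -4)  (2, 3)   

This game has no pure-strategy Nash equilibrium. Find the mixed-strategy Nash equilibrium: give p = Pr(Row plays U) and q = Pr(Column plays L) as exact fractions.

In a mixed NE each player is indifferent between their pure strategies, so the opponent's mix sets the indifference.
Column indifferent between L and M: p·(-2) + (1−p)·(-4) = p·(-3) + (1−p)·3 ⟹ (-4) + 2p = 3 + (-6)p ⟹ p = 7/8.
Row indifferent between U and V: q·1 + (1−q)·8 = q·4 + (1−q)·2 ⟹ 8 + (-7)q = 2 + 2q ⟹ q = 2/3.

p = 7/8, q = 2/3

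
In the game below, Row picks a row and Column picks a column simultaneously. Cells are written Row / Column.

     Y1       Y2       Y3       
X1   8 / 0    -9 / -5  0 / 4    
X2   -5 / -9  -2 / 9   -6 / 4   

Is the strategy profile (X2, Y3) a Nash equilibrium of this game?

Holding Column at Y3: Row gets -6 from X2 but could get 0 by switching to X1. Row has a profitable deviation.

No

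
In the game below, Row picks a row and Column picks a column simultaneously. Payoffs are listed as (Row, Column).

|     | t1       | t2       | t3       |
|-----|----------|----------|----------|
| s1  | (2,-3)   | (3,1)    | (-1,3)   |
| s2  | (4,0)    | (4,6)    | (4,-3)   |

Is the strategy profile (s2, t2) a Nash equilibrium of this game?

Yes

Holding Column at t2: Row gets 4 from s2, versus 3 from s1. No profitable deviation for Row.
Holding Row at s2: Column gets 6 from t2, versus 0 from t1, -3 from t3. No profitable deviation for Column either.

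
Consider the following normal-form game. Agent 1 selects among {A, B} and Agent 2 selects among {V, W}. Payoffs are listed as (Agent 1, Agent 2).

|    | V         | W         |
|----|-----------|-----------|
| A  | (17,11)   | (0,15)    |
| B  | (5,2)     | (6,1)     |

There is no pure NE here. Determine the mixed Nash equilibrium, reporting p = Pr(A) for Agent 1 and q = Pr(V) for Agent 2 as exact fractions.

In a mixed NE each player is indifferent between their pure strategies, so the opponent's mix sets the indifference.
Agent 2 indifferent between V and W: p·11 + (1−p)·2 = p·15 + (1−p)·1 ⟹ 2 + 9p = 1 + 14p ⟹ p = 1/5.
Agent 1 indifferent between A and B: q·17 + (1−q)·0 = q·5 + (1−q)·6 ⟹ 0 + 17q = 6 + (-1)q ⟹ q = 1/3.

p = 1/5, q = 1/3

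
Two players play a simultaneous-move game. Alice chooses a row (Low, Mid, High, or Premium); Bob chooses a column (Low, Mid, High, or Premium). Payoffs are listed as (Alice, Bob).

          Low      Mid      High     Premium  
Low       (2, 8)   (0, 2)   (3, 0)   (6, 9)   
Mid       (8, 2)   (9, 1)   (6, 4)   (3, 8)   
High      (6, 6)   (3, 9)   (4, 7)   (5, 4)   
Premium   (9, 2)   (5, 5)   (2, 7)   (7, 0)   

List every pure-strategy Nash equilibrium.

A profile is a Nash equilibrium when each player is best-responding to the other.
Alice's best responses — vs Low: Premium (payoff 9); vs Mid: Mid (payoff 9); vs High: Mid (payoff 6); vs Premium: Premium (payoff 7).
Bob's best responses — vs Low: Premium (payoff 9); vs Mid: Premium (payoff 8); vs High: Mid (payoff 9); vs Premium: High (payoff 7).
No cell has both players best-responding. For instance, Alice's best reply to Mid is Mid, but against Mid Bob prefers Premium over Mid.

No pure-strategy Nash equilibrium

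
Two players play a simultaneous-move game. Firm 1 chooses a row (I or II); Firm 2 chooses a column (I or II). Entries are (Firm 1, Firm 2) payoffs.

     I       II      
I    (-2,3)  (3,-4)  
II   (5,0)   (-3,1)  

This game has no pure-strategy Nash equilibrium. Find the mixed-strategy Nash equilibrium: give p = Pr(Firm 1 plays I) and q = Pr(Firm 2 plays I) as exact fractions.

In a mixed NE each player is indifferent between their pure strategies, so the opponent's mix sets the indifference.
Firm 2 indifferent between I and II: p·3 + (1−p)·0 = p·(-4) + (1−p)·1 ⟹ 0 + 3p = 1 + (-5)p ⟹ p = 1/8.
Firm 1 indifferent between I and II: q·(-2) + (1−q)·3 = q·5 + (1−q)·(-3) ⟹ 3 + (-5)q = (-3) + 8q ⟹ q = 6/13.

p = 1/8, q = 6/13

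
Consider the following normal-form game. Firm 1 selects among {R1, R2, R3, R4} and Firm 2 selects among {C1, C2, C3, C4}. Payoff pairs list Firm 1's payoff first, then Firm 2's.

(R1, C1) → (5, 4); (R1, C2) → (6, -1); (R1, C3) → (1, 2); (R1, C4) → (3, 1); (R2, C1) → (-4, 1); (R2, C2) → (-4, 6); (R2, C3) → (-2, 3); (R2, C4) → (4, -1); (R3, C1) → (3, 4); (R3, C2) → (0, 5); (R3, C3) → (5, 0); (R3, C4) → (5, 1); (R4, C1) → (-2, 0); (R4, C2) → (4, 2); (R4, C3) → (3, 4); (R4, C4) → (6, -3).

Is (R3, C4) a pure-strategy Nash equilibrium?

Holding Firm 2 at C4: Firm 1 gets 5 from R3 but could get 6 by switching to R4. Firm 1 has a profitable deviation.

No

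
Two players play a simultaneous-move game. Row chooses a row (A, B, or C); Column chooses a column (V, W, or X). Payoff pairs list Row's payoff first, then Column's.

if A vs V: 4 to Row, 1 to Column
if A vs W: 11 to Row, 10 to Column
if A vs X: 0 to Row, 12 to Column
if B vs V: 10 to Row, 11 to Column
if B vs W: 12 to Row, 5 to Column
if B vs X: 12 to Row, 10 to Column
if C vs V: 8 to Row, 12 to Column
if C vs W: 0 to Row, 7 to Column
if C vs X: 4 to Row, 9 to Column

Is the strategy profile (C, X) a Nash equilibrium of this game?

Holding Column at X: Row gets 4 from C but could get 12 by switching to B. Row has a profitable deviation.

No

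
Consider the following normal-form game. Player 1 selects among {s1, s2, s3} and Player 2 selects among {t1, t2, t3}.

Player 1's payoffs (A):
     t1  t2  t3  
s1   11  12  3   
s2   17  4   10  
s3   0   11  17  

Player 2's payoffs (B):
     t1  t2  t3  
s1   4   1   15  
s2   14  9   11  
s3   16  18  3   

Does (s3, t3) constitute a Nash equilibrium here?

No

Holding Player 2 at t3: Player 1 gets 17 from s3, versus 3 from s1, 10 from s2. No profitable deviation for Player 1.
Holding Player 1 at s3: Player 2 gets 3 from t3 but could get 18 by switching to t2. Player 2 has a profitable deviation.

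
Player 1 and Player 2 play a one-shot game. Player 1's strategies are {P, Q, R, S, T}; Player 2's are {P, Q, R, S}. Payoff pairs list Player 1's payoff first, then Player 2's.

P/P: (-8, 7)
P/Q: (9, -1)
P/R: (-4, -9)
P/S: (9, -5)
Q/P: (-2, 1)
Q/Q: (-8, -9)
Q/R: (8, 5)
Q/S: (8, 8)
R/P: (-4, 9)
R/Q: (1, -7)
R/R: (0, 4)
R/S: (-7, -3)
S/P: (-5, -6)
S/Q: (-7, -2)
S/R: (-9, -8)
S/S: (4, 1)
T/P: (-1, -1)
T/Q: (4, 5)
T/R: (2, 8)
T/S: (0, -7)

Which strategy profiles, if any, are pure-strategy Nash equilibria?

Check mutual best responses: a cell is a NE iff neither player can gain by unilaterally deviating.
Player 1's best responses — vs P: T (payoff -1); vs Q: P (payoff 9); vs R: Q (payoff 8); vs S: P (payoff 9).
Player 2's best responses — vs P: P (payoff 7); vs Q: S (payoff 8); vs R: P (payoff 9); vs S: S (payoff 1); vs T: R (payoff 8).
No cell has both players best-responding. For instance, Player 1's best reply to R is Q, but against Q Player 2 prefers S over R.

No pure-strategy Nash equilibrium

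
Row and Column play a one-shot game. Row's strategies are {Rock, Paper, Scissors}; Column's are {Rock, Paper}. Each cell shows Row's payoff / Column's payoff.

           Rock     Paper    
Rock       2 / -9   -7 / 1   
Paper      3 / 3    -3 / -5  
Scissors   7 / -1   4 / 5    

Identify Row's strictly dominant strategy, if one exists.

A strategy is strictly dominant if it gives Row a strictly higher payoff than every other strategy, against every choice by the opponent.
Scissors strictly dominates: vs Rock: 7 > each of {2, 3}; vs Paper: 4 > each of {-7, -3}.

Scissors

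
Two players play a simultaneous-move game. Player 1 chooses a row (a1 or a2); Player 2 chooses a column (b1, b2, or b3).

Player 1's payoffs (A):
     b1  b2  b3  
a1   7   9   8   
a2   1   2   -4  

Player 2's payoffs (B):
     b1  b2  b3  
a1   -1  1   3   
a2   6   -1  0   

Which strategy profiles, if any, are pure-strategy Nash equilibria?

(a1, b3)

Check mutual best responses: a cell is a NE iff neither player can gain by unilaterally deviating.
Player 1's best responses — vs b1: a1 (payoff 7); vs b2: a1 (payoff 9); vs b3: a1 (payoff 8).
Player 2's best responses — vs a1: b3 (payoff 3); vs a2: b1 (payoff 6).
The only mutual best response is (a1, b3); neither player gains by switching there.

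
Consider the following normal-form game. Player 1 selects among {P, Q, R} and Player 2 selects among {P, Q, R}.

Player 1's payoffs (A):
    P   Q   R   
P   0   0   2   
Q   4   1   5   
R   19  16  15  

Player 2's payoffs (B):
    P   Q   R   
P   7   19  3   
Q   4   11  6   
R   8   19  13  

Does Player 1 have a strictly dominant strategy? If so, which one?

A strategy is strictly dominant if it gives Player 1 a strictly higher payoff than every other strategy, against every choice by the opponent.
R strictly dominates: vs P: 19 > each of {0, 4}; vs Q: 16 > each of {0, 1}; vs R: 15 > each of {2, 5}.

R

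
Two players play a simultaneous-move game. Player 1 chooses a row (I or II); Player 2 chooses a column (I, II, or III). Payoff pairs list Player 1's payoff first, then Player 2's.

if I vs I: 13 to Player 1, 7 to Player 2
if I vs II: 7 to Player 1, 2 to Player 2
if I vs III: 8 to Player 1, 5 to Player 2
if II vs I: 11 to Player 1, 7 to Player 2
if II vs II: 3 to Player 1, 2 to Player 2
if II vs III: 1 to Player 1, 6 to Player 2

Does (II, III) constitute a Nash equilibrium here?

No

Holding Player 2 at III: Player 1 gets 1 from II but could get 8 by switching to I. Player 1 has a profitable deviation.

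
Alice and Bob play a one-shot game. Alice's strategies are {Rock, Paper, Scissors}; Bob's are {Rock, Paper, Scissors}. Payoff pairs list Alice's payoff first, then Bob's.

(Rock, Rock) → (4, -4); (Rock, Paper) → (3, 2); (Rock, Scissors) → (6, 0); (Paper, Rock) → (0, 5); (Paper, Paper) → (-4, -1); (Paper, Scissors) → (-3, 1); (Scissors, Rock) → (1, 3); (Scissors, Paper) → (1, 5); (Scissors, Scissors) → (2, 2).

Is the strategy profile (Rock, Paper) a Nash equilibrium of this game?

Holding Bob at Paper: Alice gets 3 from Rock, versus -4 from Paper, 1 from Scissors. No profitable deviation for Alice.
Holding Alice at Rock: Bob gets 2 from Paper, versus -4 from Rock, 0 from Scissors. No profitable deviation for Bob either.

Yes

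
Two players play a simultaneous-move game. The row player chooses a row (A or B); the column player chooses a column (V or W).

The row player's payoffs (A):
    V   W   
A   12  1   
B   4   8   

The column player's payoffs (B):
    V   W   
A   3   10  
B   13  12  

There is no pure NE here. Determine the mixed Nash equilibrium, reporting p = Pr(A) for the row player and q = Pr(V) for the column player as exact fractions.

p = 1/8, q = 7/15

Each player's mixing probability is pinned down by making the *other* player indifferent.
The column player indifferent between V and W: p·3 + (1−p)·13 = p·10 + (1−p)·12 ⟹ 13 + (-10)p = 12 + (-2)p ⟹ p = 1/8.
The row player indifferent between A and B: q·12 + (1−q)·1 = q·4 + (1−q)·8 ⟹ 1 + 11q = 8 + (-4)q ⟹ q = 7/15.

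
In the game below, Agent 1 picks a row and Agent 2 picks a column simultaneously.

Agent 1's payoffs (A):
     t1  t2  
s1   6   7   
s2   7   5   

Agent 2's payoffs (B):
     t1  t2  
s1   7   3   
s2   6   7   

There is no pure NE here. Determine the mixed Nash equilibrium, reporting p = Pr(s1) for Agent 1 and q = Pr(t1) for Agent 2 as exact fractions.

p = 1/5, q = 2/3

Each player's mixing probability is pinned down by making the *other* player indifferent.
Agent 2 indifferent between t1 and t2: p·7 + (1−p)·6 = p·3 + (1−p)·7 ⟹ 6 + 1p = 7 + (-4)p ⟹ p = 1/5.
Agent 1 indifferent between s1 and s2: q·6 + (1−q)·7 = q·7 + (1−q)·5 ⟹ 7 + (-1)q = 5 + 2q ⟹ q = 2/3.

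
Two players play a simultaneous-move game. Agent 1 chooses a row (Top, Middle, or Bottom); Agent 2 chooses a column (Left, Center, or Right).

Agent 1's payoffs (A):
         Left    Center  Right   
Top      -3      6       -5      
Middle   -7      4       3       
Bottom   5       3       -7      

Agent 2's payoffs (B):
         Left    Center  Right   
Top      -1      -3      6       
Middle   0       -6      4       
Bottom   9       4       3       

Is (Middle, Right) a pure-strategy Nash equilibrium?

Yes

Holding Agent 2 at Right: Agent 1 gets 3 from Middle, versus -5 from Top, -7 from Bottom. No profitable deviation for Agent 1.
Holding Agent 1 at Middle: Agent 2 gets 4 from Right, versus 0 from Left, -6 from Center. No profitable deviation for Agent 2 either.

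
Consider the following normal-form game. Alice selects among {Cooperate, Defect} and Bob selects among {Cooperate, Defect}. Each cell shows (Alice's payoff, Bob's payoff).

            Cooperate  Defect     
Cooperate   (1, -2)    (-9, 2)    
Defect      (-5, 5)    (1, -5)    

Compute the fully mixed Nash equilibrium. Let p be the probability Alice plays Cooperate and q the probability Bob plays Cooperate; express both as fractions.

p = 5/7, q = 5/8

Each player's mixing probability is pinned down by making the *other* player indifferent.
Bob indifferent between Cooperate and Defect: p·(-2) + (1−p)·5 = p·2 + (1−p)·(-5) ⟹ 5 + (-7)p = (-5) + 7p ⟹ p = 5/7.
Alice indifferent between Cooperate and Defect: q·1 + (1−q)·(-9) = q·(-5) + (1−q)·1 ⟹ (-9) + 10q = 1 + (-6)q ⟹ q = 5/8.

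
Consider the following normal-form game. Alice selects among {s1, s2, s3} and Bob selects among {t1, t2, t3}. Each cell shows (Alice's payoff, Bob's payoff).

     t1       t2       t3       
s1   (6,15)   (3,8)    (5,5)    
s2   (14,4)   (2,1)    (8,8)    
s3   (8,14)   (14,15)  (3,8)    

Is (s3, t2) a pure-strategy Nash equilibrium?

Yes

Holding Bob at t2: Alice gets 14 from s3, versus 3 from s1, 2 from s2. No profitable deviation for Alice.
Holding Alice at s3: Bob gets 15 from t2, versus 14 from t1, 8 from t3. No profitable deviation for Bob either.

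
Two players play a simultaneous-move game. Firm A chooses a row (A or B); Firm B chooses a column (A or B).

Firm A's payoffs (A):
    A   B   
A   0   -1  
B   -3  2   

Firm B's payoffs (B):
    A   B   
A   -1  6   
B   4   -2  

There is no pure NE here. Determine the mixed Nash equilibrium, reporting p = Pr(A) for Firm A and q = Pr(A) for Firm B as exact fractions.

p = 6/13, q = 1/2

Each player's mixing probability is pinned down by making the *other* player indifferent.
Firm B indifferent between A and B: p·(-1) + (1−p)·4 = p·6 + (1−p)·(-2) ⟹ 4 + (-5)p = (-2) + 8p ⟹ p = 6/13.
Firm A indifferent between A and B: q·0 + (1−q)·(-1) = q·(-3) + (1−q)·2 ⟹ (-1) + 1q = 2 + (-5)q ⟹ q = 1/2.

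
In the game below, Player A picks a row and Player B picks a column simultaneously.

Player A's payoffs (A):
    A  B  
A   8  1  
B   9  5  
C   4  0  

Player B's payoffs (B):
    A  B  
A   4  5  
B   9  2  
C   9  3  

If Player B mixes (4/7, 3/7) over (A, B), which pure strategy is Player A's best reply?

B

Player A's best reply maximizes expected payoff against the mix.
A: (4/7)·8 + (3/7)·1 = 5
B: (4/7)·9 + (3/7)·5 = 51/7
C: (4/7)·4 + (3/7)·0 = 16/7
Highest expected payoff is 51/7, from B.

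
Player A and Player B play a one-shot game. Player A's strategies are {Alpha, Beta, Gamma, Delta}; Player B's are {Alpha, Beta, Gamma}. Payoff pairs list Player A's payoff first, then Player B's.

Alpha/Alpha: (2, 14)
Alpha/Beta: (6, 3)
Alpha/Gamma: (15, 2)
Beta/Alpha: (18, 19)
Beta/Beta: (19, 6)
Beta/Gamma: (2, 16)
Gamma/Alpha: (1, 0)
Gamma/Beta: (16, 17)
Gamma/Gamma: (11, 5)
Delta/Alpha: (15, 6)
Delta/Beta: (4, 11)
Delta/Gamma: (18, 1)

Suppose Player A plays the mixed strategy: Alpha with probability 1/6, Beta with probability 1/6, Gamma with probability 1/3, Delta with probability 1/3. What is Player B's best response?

Player B's best reply maximizes expected payoff against the mix.
Alpha: (1/6)·14 + (1/6)·19 + (1/3)·0 + (1/3)·6 = 15/2
Beta: (1/6)·3 + (1/6)·6 + (1/3)·17 + (1/3)·11 = 65/6
Gamma: (1/6)·2 + (1/6)·16 + (1/3)·5 + (1/3)·1 = 5
Highest expected payoff is 65/6, from Beta.

Beta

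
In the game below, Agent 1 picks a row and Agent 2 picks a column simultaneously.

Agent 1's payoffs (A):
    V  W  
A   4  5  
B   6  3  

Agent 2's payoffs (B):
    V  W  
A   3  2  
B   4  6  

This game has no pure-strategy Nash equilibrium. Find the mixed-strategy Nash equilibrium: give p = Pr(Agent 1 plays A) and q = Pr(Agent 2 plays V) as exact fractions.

p = 2/3, q = 1/2

In a mixed NE each player is indifferent between their pure strategies, so the opponent's mix sets the indifference.
Agent 2 indifferent between V and W: p·3 + (1−p)·4 = p·2 + (1−p)·6 ⟹ 4 + (-1)p = 6 + (-4)p ⟹ p = 2/3.
Agent 1 indifferent between A and B: q·4 + (1−q)·5 = q·6 + (1−q)·3 ⟹ 5 + (-1)q = 3 + 3q ⟹ q = 1/2.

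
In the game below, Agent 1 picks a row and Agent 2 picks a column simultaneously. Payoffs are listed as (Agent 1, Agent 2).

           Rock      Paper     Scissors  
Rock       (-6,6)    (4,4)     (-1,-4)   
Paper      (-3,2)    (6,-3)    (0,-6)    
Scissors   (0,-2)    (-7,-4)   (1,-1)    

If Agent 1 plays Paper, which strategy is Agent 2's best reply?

Rock

With Agent 1 fixed at Paper, Agent 2's payoffs are: Rock → 2, Paper → -3, Scissors → -6.
The maximum is 2, achieved by Rock.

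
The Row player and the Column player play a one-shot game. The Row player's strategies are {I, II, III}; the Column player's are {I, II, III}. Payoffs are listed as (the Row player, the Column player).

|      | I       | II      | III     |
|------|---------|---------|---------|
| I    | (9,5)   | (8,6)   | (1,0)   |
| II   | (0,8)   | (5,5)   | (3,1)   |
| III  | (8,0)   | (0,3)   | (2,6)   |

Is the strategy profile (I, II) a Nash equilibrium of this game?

Yes

Holding the Column player at II: the Row player gets 8 from I, versus 5 from II, 0 from III. No profitable deviation for the Row player.
Holding the Row player at I: the Column player gets 6 from II, versus 5 from I, 0 from III. No profitable deviation for the Column player either.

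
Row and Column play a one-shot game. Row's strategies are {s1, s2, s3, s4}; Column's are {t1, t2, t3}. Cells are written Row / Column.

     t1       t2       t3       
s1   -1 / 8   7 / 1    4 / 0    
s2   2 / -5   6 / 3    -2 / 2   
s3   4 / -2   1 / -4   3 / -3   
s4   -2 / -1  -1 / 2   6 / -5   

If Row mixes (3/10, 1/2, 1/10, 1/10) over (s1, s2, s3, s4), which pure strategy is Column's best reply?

t2

Column's best reply maximizes expected payoff against the mix.
t1: (3/10)·8 + (1/2)·(-5) + (1/10)·(-2) + (1/10)·(-1) = -2/5
t2: (3/10)·1 + (1/2)·3 + (1/10)·(-4) + (1/10)·2 = 8/5
t3: (3/10)·0 + (1/2)·2 + (1/10)·(-3) + (1/10)·(-5) = 1/5
Highest expected payoff is 8/5, from t2.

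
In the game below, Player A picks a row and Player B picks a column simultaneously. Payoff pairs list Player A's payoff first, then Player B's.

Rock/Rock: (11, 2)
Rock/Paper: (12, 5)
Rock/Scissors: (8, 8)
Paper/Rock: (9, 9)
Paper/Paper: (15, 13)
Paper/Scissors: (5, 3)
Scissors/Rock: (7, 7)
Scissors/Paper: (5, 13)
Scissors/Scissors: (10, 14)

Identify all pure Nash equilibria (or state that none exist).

Find each player's best response to every opponent strategy; NE are the intersections.
Player A's best responses — vs Rock: Rock (payoff 11); vs Paper: Paper (payoff 15); vs Scissors: Scissors (payoff 10).
Player B's best responses — vs Rock: Scissors (payoff 8); vs Paper: Paper (payoff 13); vs Scissors: Scissors (payoff 14).
Mutual best responses occur at (Paper, Paper) and (Scissors, Scissors); at each, neither player gains by switching.

(Paper, Paper) and (Scissors, Scissors)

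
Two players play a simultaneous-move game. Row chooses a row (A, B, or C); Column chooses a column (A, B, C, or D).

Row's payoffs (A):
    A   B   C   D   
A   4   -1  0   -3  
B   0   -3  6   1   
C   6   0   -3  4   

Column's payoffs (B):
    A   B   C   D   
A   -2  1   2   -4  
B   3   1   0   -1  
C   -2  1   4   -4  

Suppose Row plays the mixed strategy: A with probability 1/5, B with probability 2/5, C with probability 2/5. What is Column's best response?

Column's best reply maximizes expected payoff against the mix.
A: (1/5)·(-2) + (2/5)·3 + (2/5)·(-2) = 0
B: (1/5)·1 + (2/5)·1 + (2/5)·1 = 1
C: (1/5)·2 + (2/5)·0 + (2/5)·4 = 2
D: (1/5)·(-4) + (2/5)·(-1) + (2/5)·(-4) = -14/5
Highest expected payoff is 2, from C.

C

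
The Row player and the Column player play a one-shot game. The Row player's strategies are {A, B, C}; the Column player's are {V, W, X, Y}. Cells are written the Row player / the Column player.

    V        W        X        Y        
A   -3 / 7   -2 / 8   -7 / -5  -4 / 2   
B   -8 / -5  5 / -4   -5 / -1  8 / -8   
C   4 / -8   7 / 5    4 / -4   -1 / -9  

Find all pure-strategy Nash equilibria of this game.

Find each player's best response to every opponent strategy; NE are the intersections.
The Row player's best responses — vs V: C (payoff 4); vs W: C (payoff 7); vs X: C (payoff 4); vs Y: B (payoff 8).
The Column player's best responses — vs A: W (payoff 8); vs B: X (payoff -1); vs C: W (payoff 5).
The only mutual best response is (C, W); neither player gains by switching there.

(C, W)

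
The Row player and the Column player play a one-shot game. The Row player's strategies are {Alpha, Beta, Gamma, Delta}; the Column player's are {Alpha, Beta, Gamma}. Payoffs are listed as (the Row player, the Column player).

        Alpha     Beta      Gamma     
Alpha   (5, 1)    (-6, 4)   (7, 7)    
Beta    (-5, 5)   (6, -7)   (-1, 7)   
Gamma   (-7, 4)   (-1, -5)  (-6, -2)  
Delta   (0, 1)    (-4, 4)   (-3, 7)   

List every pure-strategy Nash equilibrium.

(Alpha, Gamma)

Find each player's best response to every opponent strategy; NE are the intersections.
The Row player's best responses — vs Alpha: Alpha (payoff 5); vs Beta: Beta (payoff 6); vs Gamma: Alpha (payoff 7).
The Column player's best responses — vs Alpha: Gamma (payoff 7); vs Beta: Gamma (payoff 7); vs Gamma: Alpha (payoff 4); vs Delta: Gamma (payoff 7).
The only mutual best response is (Alpha, Gamma); neither player gains by switching there.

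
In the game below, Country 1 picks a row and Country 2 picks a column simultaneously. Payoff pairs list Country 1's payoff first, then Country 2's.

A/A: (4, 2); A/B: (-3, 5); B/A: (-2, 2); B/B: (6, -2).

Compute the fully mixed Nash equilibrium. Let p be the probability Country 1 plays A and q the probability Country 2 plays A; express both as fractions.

In a mixed NE each player is indifferent between their pure strategies, so the opponent's mix sets the indifference.
Country 2 indifferent between A and B: p·2 + (1−p)·2 = p·5 + (1−p)·(-2) ⟹ 2 + 0p = (-2) + 7p ⟹ p = 4/7.
Country 1 indifferent between A and B: q·4 + (1−q)·(-3) = q·(-2) + (1−q)·6 ⟹ (-3) + 7q = 6 + (-8)q ⟹ q = 3/5.

p = 4/7, q = 3/5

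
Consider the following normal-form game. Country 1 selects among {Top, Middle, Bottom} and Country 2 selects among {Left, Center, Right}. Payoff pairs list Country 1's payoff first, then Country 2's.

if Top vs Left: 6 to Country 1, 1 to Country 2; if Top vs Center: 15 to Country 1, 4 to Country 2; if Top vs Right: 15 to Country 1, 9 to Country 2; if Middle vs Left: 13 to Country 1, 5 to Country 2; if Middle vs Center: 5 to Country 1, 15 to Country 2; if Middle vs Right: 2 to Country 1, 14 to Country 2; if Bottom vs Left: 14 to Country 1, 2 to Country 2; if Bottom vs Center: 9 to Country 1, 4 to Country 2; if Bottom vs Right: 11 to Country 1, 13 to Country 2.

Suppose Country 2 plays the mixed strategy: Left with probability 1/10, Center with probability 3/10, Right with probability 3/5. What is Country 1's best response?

Compute Country 1's expected payoff from each pure strategy against the given mix.
Top: (1/10)·6 + (3/10)·15 + (3/5)·15 = 141/10
Middle: (1/10)·13 + (3/10)·5 + (3/5)·2 = 4
Bottom: (1/10)·14 + (3/10)·9 + (3/5)·11 = 107/10
Highest expected payoff is 141/10, from Top.

Top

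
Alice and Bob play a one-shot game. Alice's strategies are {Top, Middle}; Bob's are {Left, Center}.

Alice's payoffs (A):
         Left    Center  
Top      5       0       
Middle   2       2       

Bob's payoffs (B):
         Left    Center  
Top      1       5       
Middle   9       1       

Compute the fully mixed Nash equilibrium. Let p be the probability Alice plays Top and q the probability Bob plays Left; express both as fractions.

p = 2/3, q = 2/5

Each player's mixing probability is pinned down by making the *other* player indifferent.
Bob indifferent between Left and Center: p·1 + (1−p)·9 = p·5 + (1−p)·1 ⟹ 9 + (-8)p = 1 + 4p ⟹ p = 2/3.
Alice indifferent between Top and Middle: q·5 + (1−q)·0 = q·2 + (1−q)·2 ⟹ 0 + 5q = 2 + 0q ⟹ q = 2/5.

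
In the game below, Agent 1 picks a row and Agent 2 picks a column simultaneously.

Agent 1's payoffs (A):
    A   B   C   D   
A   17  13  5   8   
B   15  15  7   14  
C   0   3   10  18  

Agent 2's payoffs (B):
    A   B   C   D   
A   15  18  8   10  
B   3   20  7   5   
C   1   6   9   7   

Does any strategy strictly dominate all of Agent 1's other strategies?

Check whether one of Agent 1's strategies beats all alternatives regardless of what the opponent does.
A is not dominant: against B, B gives 15 > 13.
B is not dominant: against A, A gives 17 > 15.
C is not dominant: against A, A gives 17 > 0.
No single strategy is best against every opponent action.

No strictly dominant strategy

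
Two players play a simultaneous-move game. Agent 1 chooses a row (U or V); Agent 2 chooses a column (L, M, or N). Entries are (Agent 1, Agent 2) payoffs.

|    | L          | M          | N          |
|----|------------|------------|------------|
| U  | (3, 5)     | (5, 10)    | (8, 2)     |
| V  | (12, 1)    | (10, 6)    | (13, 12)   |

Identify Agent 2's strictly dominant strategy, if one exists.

A strategy is strictly dominant if it gives Agent 2 a strictly higher payoff than every other strategy, against every choice by the opponent.
L is not dominant: against U, M gives 10 > 5.
M is not dominant: against V, N gives 12 > 6.
N is not dominant: against U, L gives 5 > 2.
No single strategy is best against every opponent action.

No strictly dominant strategy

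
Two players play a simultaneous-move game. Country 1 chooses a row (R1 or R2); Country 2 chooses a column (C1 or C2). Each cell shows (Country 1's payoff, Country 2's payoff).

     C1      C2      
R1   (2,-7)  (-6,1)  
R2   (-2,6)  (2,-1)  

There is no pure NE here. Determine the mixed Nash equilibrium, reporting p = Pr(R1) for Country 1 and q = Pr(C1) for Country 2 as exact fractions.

In a mixed NE each player is indifferent between their pure strategies, so the opponent's mix sets the indifference.
Country 2 indifferent between C1 and C2: p·(-7) + (1−p)·6 = p·1 + (1−p)·(-1) ⟹ 6 + (-13)p = (-1) + 2p ⟹ p = 7/15.
Country 1 indifferent between R1 and R2: q·2 + (1−q)·(-6) = q·(-2) + (1−q)·2 ⟹ (-6) + 8q = 2 + (-4)q ⟹ q = 2/3.

p = 7/15, q = 2/3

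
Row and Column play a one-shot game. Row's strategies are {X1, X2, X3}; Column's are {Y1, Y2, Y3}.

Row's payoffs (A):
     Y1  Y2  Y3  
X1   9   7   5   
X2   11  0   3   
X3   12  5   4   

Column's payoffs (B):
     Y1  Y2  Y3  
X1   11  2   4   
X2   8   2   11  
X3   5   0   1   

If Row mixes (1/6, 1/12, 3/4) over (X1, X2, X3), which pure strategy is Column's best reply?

Compute Column's expected payoff from each pure strategy against the given mix.
Y1: (1/6)·11 + (1/12)·8 + (3/4)·5 = 25/4
Y2: (1/6)·2 + (1/12)·2 + (3/4)·0 = 1/2
Y3: (1/6)·4 + (1/12)·11 + (3/4)·1 = 7/3
Highest expected payoff is 25/4, from Y1.

Y1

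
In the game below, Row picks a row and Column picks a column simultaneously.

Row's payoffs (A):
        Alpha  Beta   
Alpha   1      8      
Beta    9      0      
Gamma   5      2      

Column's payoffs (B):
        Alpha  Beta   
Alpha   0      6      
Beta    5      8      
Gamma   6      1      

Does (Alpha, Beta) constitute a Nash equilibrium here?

Yes

Holding Column at Beta: Row gets 8 from Alpha, versus 0 from Beta, 2 from Gamma. No profitable deviation for Row.
Holding Row at Alpha: Column gets 6 from Beta, versus 0 from Alpha. No profitable deviation for Column either.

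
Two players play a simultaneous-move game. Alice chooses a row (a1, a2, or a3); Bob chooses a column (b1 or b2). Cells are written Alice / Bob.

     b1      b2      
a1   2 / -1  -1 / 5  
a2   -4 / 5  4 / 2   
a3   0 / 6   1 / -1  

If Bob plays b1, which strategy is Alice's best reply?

With Bob fixed at b1, Alice's payoffs are: a1 → 2, a2 → -4, a3 → 0.
The maximum is 2, achieved by a1.

a1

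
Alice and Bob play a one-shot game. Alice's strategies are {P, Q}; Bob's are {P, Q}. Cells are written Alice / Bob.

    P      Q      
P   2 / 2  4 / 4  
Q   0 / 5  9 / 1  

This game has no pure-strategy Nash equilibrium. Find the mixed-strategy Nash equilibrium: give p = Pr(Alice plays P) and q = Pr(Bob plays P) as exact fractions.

Each player's mixing probability is pinned down by making the *other* player indifferent.
Bob indifferent between P and Q: p·2 + (1−p)·5 = p·4 + (1−p)·1 ⟹ 5 + (-3)p = 1 + 3p ⟹ p = 2/3.
Alice indifferent between P and Q: q·2 + (1−q)·4 = q·0 + (1−q)·9 ⟹ 4 + (-2)q = 9 + (-9)q ⟹ q = 5/7.

p = 2/3, q = 5/7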